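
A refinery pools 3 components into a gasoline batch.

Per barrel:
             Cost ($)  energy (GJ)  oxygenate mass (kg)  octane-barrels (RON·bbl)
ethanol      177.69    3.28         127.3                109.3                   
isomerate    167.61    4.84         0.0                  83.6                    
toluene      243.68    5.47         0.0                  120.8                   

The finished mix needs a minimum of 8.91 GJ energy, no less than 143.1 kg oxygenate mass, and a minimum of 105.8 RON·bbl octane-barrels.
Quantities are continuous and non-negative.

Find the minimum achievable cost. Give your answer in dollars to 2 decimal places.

Let x1 = barrels of ethanol, x2 = barrels of isomerate, x3 = barrels of toluene.
Minimize 177.69x1 + 167.61x2 + 243.68x3 s.t.:
  3.28x1 + 4.84x2 + 5.47x3 ≥ 8.91   (energy)
  127.3x1 ≥ 143.1   (oxygenate mass)
  109.3x1 + 83.6x2 + 120.8x3 ≥ 105.8   (octane-barrels)
  x1, x2, x3 ≥ 0.
At the optimum only ethanol, isomerate are positive (toluene = 0). The energy and oxygenate mass requirements are met with equality.
Solving gives x1 = 1.1241, x2 = 1.0791.
Cost = 177.69·1.1241 + 167.61·1.0791 = 380.6093.

$380.61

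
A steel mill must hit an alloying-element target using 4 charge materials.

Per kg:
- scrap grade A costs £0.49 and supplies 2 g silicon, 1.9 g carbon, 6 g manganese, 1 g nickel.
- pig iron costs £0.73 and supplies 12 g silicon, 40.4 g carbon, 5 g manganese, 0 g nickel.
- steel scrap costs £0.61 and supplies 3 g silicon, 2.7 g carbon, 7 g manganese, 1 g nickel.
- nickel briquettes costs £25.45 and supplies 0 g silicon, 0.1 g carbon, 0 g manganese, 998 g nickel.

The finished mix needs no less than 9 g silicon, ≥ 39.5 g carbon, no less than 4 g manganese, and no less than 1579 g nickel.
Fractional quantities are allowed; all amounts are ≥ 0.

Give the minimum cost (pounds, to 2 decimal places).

This is a linear program. Let x1 = kg of scrap grade A, x2 = kg of pig iron, x3 = kg of steel scrap, x4 = kg of nickel briquettes.
Minimise 0.49x1 + 0.73x2 + 0.61x3 + 25.45x4 subject to:
  2x1 + 12x2 + 3x3 ≥ 9   (silicon)
  1.9x1 + 40.4x2 + 2.7x3 + 0.1x4 ≥ 39.5   (carbon)
  6x1 + 5x2 + 7x3 ≥ 4   (manganese)
  1x1 + 1x3 + 998x4 ≥ 1579   (nickel)
  x1, x2, x3, x4 ≥ 0.
At the optimum only pig iron, nickel briquettes are positive (scrap grade A, steel scrap = 0). There the carbon and nickel constraints are tight.
That vertex is x2 = 0.97381, x4 = 1.5822.
Cost = 0.73·0.97381 + 25.45·1.5822 = 40.9779.

£40.98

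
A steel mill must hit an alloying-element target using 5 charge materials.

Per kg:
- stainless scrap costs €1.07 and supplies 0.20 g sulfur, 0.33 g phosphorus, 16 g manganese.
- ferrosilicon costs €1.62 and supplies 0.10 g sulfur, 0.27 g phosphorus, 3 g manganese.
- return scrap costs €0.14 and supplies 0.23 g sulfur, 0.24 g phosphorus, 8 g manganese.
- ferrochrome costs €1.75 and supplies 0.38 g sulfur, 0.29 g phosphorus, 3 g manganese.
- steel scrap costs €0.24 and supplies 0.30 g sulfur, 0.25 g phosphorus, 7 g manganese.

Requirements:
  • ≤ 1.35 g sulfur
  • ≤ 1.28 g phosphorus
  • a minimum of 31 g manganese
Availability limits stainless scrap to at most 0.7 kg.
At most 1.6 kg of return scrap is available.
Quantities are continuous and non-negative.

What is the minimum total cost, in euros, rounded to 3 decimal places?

Set it up as a linear program. Let x1 = kg of stainless scrap, x2 = kg of ferrosilicon, x3 = kg of return scrap, x4 = kg of ferrochrome, x5 = kg of steel scrap.
min 1.07x1 + 1.62x2 + 0.14x3 + 1.75x4 + 0.24x5 with:
  0.2x1 + 0.1x2 + 0.23x3 + 0.38x4 + 0.3x5 ≤ 1.35   (sulfur)
  0.33x1 + 0.27x2 + 0.24x3 + 0.29x4 + 0.25x5 ≤ 1.28   (phosphorus)
  16x1 + 3x2 + 8x3 + 3x4 + 7x5 ≥ 31   (manganese)
  x1 ≤ 0.7
  x3 ≤ 1.6
  x1, x2, x3, x4, x5 ≥ 0.
The optimal basis is {return scrap, steel scrap}; stainless scrap, ferrosilicon, ferrochrome drop out. The manganese and the return scrap cap requirements are met with equality.
Optimal quantities: return scrap = 1.6 kg, steel scrap = 2.6 kg.
Objective = 0.14·1.6 + 0.24·2.6 = 0.84800.

€0.848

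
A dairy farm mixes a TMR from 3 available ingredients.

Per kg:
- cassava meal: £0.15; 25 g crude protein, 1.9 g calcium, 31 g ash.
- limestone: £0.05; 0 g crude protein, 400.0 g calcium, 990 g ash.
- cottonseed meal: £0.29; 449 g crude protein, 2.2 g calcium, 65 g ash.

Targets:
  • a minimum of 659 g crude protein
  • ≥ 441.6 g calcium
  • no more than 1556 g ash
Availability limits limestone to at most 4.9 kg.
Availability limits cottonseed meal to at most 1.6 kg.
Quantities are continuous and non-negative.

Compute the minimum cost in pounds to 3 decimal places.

£0.480

Let x1 = kg of cassava meal, x2 = kg of limestone, x3 = kg of cottonseed meal.
min 0.15x1 + 0.05x2 + 0.29x3 with:
  25x1 + 449x3 ≥ 659   (crude protein)
  1.9x1 + 400x2 + 2.2x3 ≥ 441.6   (calcium)
  31x1 + 990x2 + 65x3 ≤ 1556   (ash)
  x2 ≤ 4.9
  x3 ≤ 1.6
  x1, x2, x3 ≥ 0.
The cheapest feasible vertex uses only limestone, cottonseed meal; cassava meal is not used. Binding constraints: crude protein and calcium.
So limestone = 1.0959 kg, cottonseed meal = 1.4677 kg.
Objective = 0.05·1.0959 + 0.29·1.4677 = 0.48043.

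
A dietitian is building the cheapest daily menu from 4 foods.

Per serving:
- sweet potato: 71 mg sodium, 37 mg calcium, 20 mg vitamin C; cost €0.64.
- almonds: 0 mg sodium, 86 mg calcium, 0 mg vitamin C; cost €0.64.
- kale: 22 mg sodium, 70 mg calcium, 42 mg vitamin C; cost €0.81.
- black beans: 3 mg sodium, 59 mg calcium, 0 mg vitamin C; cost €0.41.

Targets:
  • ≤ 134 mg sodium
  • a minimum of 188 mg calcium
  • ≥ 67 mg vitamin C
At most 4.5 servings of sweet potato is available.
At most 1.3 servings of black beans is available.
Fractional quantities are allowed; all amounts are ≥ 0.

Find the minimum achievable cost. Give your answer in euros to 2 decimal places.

€1.82

Let x1 = servings of sweet potato, x2 = servings of almonds, x3 = servings of kale, x4 = servings of black beans.
Minimize 0.64x1 + 0.64x2 + 0.81x3 + 0.41x4 s.t.:
  71x1 + 22x3 + 3x4 ≤ 134   (sodium)
  37x1 + 86x2 + 70x3 + 59x4 ≥ 188   (calcium)
  20x1 + 42x3 ≥ 67   (vitamin C)
  x1 ≤ 4.5
  x4 ≤ 1.3
  x1, x2, x3, x4 ≥ 0.
The optimal basis is {kale, black beans}; sweet potato, almonds drop out. The calcium and vitamin C requirements are met with equality.
Solving gives x3 = 1.595, x4 = 1.294.
Total cost: 0.81·1.595 + 0.41·1.294 = 1.8225.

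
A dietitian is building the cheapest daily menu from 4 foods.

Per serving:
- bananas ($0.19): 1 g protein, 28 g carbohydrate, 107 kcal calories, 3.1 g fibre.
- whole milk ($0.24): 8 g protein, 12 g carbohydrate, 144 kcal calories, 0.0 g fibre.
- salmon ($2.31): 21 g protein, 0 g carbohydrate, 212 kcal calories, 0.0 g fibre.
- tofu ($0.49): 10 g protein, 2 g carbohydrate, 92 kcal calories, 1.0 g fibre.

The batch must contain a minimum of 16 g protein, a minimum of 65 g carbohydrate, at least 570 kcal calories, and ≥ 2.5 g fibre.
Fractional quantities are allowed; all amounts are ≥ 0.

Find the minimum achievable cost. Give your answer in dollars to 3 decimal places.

$0.961

Let x1 = servings of bananas, x2 = servings of whole milk, x3 = servings of salmon, x4 = servings of tofu.
Minimise 0.19x1 + 0.24x2 + 2.31x3 + 0.49x4 subject to:
  1x1 + 8x2 + 21x3 + 10x4 ≥ 16   (protein)
  28x1 + 12x2 + 2x4 ≥ 65   (carbohydrate)
  107x1 + 144x2 + 212x3 + 92x4 ≥ 570   (calories)
  3.1x1 + 1x4 ≥ 2.5   (fibre)
  x1, x2, x3, x4 ≥ 0.
The cheapest feasible vertex uses only bananas, whole milk; salmon, tofu are not used. There the carbohydrate and calories constraints are tight.
So bananas = 0.917 servings, whole milk = 3.277 servings.
Hence cost = 0.19·0.917 + 0.24·3.277 = $0.96071.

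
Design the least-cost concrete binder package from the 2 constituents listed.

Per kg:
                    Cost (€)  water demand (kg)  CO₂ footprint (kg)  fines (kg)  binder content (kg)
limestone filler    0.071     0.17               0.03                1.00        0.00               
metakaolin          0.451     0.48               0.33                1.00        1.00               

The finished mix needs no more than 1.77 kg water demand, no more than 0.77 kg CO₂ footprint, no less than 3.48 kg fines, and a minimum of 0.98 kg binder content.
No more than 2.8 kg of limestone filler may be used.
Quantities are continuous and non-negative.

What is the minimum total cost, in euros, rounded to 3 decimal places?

Let x1 = kg of limestone filler, x2 = kg of metakaolin.
Minimize 0.071x1 + 0.451x2 subject to:
  0.17x1 + 0.48x2 ≤ 1.77   (water demand)
  0.03x1 + 0.33x2 ≤ 0.77   (CO₂ footprint)
  1x1 + 1x2 ≥ 3.48   (fines)
  1x2 ≥ 0.98   (binder content)
  x1 ≤ 2.8
  x1, x2 ≥ 0.
Both inputs are positive at the optimum. There the fines and binder content constraints are tight.
That vertex is x1 = 2.5, x2 = 0.98.
Total cost: 0.071·2.5 + 0.451·0.98 = 0.61948.

€0.619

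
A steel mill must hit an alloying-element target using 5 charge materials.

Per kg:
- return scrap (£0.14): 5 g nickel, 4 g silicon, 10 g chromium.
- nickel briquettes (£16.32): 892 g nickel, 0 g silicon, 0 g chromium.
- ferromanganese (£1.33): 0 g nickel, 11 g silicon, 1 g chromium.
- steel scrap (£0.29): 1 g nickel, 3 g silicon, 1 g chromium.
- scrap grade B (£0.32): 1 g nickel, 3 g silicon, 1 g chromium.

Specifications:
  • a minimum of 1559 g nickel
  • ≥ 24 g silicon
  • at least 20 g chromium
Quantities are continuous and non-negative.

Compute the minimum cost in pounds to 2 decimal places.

£28.81

Let x1 = kg of return scrap, x2 = kg of nickel briquettes, x3 = kg of ferromanganese, x4 = kg of steel scrap, x5 = kg of scrap grade B.
Minimize 0.14x1 + 16.32x2 + 1.33x3 + 0.29x4 + 0.32x5 with:
  5x1 + 892x2 + 1x4 + 1x5 ≥ 1559   (nickel)
  4x1 + 11x3 + 3x4 + 3x5 ≥ 24   (silicon)
  10x1 + 1x3 + 1x4 + 1x5 ≥ 20   (chromium)
  x1, x2, x3, x4, x5 ≥ 0.
The minimum-cost mix takes nothing from ferromanganese, steel scrap, scrap grade B — only return scrap, nickel briquettes. There the nickel and silicon constraints are tight.
So return scrap = 6 kg, nickel briquettes = 1.714 kg.
Cost = 0.14·6 + 16.32·1.714 = 28.8125.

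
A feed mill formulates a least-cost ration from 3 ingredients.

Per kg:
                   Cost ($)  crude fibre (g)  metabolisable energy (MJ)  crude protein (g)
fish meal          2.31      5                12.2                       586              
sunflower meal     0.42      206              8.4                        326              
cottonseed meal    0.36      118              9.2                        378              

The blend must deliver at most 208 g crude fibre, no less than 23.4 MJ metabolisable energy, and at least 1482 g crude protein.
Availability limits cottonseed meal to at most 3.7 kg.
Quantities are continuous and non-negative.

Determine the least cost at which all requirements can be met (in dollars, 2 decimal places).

$3.92

Treat it as an LP. Let x1 = kg of fish meal, x2 = kg of sunflower meal, x3 = kg of cottonseed meal.
Minimize 2.31x1 + 0.42x2 + 0.36x3 with:
  5x1 + 206x2 + 118x3 ≤ 208   (crude fibre)
  12.2x1 + 8.4x2 + 9.2x3 ≥ 23.4   (metabolisable energy)
  586x1 + 326x2 + 378x3 ≥ 1482   (crude protein)
  x3 ≤ 3.7
  x1, x2, x3 ≥ 0.
The optimal basis is {fish meal, cottonseed meal}; sunflower meal drops out. The crude fibre and crude protein requirements are met with equality.
Solving gives x1 = 1.431, x3 = 1.702.
Hence cost = 2.31·1.431 + 0.36·1.702 = $3.9183.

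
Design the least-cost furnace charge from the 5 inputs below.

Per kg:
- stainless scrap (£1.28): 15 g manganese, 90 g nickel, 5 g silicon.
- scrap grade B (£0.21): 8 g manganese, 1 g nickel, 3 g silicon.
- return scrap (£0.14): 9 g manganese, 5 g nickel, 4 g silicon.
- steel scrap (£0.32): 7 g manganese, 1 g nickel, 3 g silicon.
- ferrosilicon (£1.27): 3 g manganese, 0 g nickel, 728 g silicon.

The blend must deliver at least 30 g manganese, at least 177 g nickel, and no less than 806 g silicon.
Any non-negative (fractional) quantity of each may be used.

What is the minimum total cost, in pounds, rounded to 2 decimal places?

£3.91

Let x1 = kg of stainless scrap, x2 = kg of scrap grade B, x3 = kg of return scrap, x4 = kg of steel scrap, x5 = kg of ferrosilicon.
Minimise 1.28x1 + 0.21x2 + 0.14x3 + 0.32x4 + 1.27x5 subject to:
  15x1 + 8x2 + 9x3 + 7x4 + 3x5 ≥ 30   (manganese)
  90x1 + 1x2 + 5x3 + 1x4 ≥ 177   (nickel)
  5x1 + 3x2 + 4x3 + 3x4 + 728x5 ≥ 806   (silicon)
  x1, x2, x3, x4, x5 ≥ 0.
The minimum-cost mix takes nothing from scrap grade B, return scrap, steel scrap — only stainless scrap, ferrosilicon. There the nickel and silicon constraints are tight.
So stainless scrap = 1.967 kg, ferrosilicon = 1.094 kg.
Objective = 1.28·1.967 + 1.27·1.094 = 3.9071.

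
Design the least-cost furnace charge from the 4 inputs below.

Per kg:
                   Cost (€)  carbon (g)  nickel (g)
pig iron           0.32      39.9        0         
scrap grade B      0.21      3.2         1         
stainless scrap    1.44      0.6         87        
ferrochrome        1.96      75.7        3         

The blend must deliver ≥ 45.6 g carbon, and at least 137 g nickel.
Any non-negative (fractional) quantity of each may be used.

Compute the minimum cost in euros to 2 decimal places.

Set it up as a linear program. Let x1 = kg of pig iron, x2 = kg of scrap grade B, x3 = kg of stainless scrap, x4 = kg of ferrochrome.
Minimise 0.32x1 + 0.21x2 + 1.44x3 + 1.96x4 with:
  39.9x1 + 3.2x2 + 0.6x3 + 75.7x4 ≥ 45.6   (carbon)
  1x2 + 87x3 + 3x4 ≥ 137   (nickel)
  x1, x2, x3, x4 ≥ 0.
At the optimum only pig iron, stainless scrap are positive (scrap grade B, ferrochrome = 0). There the carbon and nickel constraints are tight.
So pig iron = 1.119 kg, stainless scrap = 1.575 kg.
Objective = 0.32·1.119 + 1.44·1.575 = 2.6261.

€2.63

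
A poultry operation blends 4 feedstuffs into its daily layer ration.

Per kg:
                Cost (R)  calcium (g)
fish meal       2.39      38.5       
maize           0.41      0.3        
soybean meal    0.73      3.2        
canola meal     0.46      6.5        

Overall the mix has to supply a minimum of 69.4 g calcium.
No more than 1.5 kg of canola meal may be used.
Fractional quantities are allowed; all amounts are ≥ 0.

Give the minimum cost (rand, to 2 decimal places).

R4.31

Let x1 = kg of fish meal, x2 = kg of maize, x3 = kg of soybean meal, x4 = kg of canola meal.
min 2.39x1 + 0.41x2 + 0.73x3 + 0.46x4 s.t.:
  38.5x1 + 0.3x2 + 3.2x3 + 6.5x4 ≥ 69.4   (calcium)
  x4 ≤ 1.5
  x1, x2, x3, x4 ≥ 0.
The minimum-cost mix takes nothing from maize, soybean meal, canola meal — only fish meal. There the calcium constraint is tight.
Optimal quantities: fish meal = 1.803 kg.
Total cost: 2.39·1.803 = 4.3092.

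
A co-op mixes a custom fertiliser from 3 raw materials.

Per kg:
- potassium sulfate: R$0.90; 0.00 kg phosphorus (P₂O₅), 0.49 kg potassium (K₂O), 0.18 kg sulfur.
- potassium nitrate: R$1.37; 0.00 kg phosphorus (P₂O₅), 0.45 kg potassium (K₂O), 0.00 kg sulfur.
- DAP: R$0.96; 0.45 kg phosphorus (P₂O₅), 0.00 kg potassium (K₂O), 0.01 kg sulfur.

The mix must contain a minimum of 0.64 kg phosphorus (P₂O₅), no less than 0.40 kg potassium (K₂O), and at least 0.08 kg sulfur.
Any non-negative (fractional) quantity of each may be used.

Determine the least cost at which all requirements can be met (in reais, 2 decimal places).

R$2.10

Let x1 = kg of potassium sulfate, x2 = kg of potassium nitrate, x3 = kg of DAP.
Minimize 0.9x1 + 1.37x2 + 0.96x3 subject to:
  0.45x3 ≥ 0.64   (phosphorus (P₂O₅))
  0.49x1 + 0.45x2 ≥ 0.4   (potassium (K₂O))
  0.18x1 + 0.01x3 ≥ 0.08   (sulfur)
  x1, x2, x3 ≥ 0.
The cheapest feasible vertex uses only potassium sulfate, DAP; potassium nitrate is not used. Binding constraints: phosphorus (P₂O₅) and potassium (K₂O).
That vertex is x1 = 0.8163, x3 = 1.422.
Total cost: 0.9·0.8163 + 0.96·1.422 = 2.0998.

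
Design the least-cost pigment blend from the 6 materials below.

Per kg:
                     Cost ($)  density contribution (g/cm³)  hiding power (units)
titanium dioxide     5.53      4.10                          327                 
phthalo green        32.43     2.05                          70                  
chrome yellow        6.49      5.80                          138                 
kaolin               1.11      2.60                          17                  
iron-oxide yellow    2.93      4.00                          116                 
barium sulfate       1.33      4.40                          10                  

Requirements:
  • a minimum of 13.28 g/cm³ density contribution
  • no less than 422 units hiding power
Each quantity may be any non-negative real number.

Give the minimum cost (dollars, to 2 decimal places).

$9.31

Set it up as a linear program. Let x1 = kg of titanium dioxide, x2 = kg of phthalo green, x3 = kg of chrome yellow, x4 = kg of kaolin, x5 = kg of iron-oxide yellow, x6 = kg of barium sulfate.
Minimize 5.53x1 + 32.43x2 + 6.49x3 + 1.11x4 + 2.93x5 + 1.33x6 with:
  4.1x1 + 2.05x2 + 5.8x3 + 2.6x4 + 4x5 + 4.4x6 ≥ 13.28   (density contribution)
  327x1 + 70x2 + 138x3 + 17x4 + 116x5 + 10x6 ≥ 422   (hiding power)
  x1, x2, x3, x4, x5, x6 ≥ 0.
The minimum-cost mix takes nothing from phthalo green, chrome yellow, kaolin, iron-oxide yellow — only titanium dioxide, barium sulfate. There the density contribution and hiding power constraints are tight.
Optimal quantities: titanium dioxide = 1.2334 kg, barium sulfate = 1.8689 kg.
Cost = 5.53·1.2334 + 1.33·1.8689 = 9.3063.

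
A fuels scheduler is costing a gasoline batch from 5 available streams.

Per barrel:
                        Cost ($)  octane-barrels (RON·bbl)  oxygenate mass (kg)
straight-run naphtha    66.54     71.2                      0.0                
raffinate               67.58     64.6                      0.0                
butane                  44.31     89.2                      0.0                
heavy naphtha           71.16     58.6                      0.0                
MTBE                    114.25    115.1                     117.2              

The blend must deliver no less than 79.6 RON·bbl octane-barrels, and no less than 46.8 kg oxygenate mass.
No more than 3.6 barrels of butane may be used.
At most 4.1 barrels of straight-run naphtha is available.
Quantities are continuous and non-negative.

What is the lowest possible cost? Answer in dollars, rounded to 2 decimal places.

Set it up as a linear program. Let x1 = barrels of straight-run naphtha, x2 = barrels of raffinate, x3 = barrels of butane, x4 = barrels of heavy naphtha, x5 = barrels of MTBE.
min 66.54x1 + 67.58x2 + 44.31x3 + 71.16x4 + 114.25x5 subject to:
  71.2x1 + 64.6x2 + 89.2x3 + 58.6x4 + 115.1x5 ≥ 79.6   (octane-barrels)
  117.2x5 ≥ 46.8   (oxygenate mass)
  x3 ≤ 3.6
  x1 ≤ 4.1
  x1, x2, x3, x4, x5 ≥ 0.
The optimal basis is {butane, MTBE}; straight-run naphtha, raffinate, heavy naphtha drop out. The octane-barrels and oxygenate mass requirements are met with equality.
Optimal quantities: butane = 0.3771 barrels, MTBE = 0.3993 barrels.
Cost = 44.31·0.3771 + 114.25·0.3993 = 62.3293.

$62.33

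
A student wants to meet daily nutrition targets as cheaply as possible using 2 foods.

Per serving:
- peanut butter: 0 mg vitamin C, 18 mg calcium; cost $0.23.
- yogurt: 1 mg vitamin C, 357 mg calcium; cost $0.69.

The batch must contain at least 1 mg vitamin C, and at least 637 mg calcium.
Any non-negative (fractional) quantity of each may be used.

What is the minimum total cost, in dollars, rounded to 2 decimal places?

$1.23

Let x1 = servings of peanut butter, x2 = servings of yogurt.
Minimise 0.23x1 + 0.69x2 subject to:
  1x2 ≥ 1   (vitamin C)
  18x1 + 357x2 ≥ 637   (calcium)
  x1, x2 ≥ 0.
At the optimum only yogurt is positive (peanut butter = 0). The calcium requirement is met with equality.
Optimal quantities: yogurt = 1.784 servings.
Cost = 0.69·1.784 = 1.2310.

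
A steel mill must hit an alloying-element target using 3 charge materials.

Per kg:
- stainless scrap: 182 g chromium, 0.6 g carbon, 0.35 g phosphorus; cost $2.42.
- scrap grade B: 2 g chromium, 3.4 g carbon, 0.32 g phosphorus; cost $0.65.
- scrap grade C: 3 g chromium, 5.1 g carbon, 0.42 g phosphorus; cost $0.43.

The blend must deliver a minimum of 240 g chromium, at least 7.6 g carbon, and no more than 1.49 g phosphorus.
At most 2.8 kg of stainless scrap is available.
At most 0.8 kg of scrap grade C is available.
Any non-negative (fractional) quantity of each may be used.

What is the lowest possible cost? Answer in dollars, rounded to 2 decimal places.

Set it up as a linear program. Let x1 = kg of stainless scrap, x2 = kg of scrap grade B, x3 = kg of scrap grade C.
Minimise 2.42x1 + 0.65x2 + 0.43x3 subject to:
  182x1 + 2x2 + 3x3 ≥ 240   (chromium)
  0.6x1 + 3.4x2 + 5.1x3 ≥ 7.6   (carbon)
  0.35x1 + 0.32x2 + 0.42x3 ≤ 1.49   (phosphorus)
  x1 ≤ 2.8
  x3 ≤ 0.8
  x1, x2, x3 ≥ 0.
The optimal mix uses every input. Binding constraints: chromium, carbon, the scrap grade C cap.
So stainless scrap = 1.297 kg, scrap grade B = 0.8065 kg, scrap grade C = 0.8 kg.
Cost = 2.42·1.297 + 0.65·0.8065 + 0.43·0.8 = 4.0070.

$4.01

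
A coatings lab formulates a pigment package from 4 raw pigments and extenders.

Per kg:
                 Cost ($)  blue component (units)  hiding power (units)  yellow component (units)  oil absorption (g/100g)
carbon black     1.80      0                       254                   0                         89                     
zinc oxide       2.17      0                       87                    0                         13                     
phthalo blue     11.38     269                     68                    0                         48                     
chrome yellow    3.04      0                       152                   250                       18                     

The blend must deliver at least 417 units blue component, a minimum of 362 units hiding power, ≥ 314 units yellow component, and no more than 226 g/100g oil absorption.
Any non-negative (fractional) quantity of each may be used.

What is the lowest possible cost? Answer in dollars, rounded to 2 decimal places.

$21.92

This is a linear program. Let x1 = kg of carbon black, x2 = kg of zinc oxide, x3 = kg of phthalo blue, x4 = kg of chrome yellow.
Minimise 1.8x1 + 2.17x2 + 11.38x3 + 3.04x4 s.t.:
  269x3 ≥ 417   (blue component)
  254x1 + 87x2 + 68x3 + 152x4 ≥ 362   (hiding power)
  250x4 ≥ 314   (yellow component)
  89x1 + 13x2 + 48x3 + 18x4 ≤ 226   (oil absorption)
  x1, x2, x3, x4 ≥ 0.
The cheapest feasible vertex uses only carbon black, phthalo blue, chrome yellow; zinc oxide is not used. The blue component, hiding power, yellow component requirements are met with equality.
So carbon black = 0.2586 kg, phthalo blue = 1.55 kg, chrome yellow = 1.256 kg.
Total cost: 1.8·0.2586 + 11.38·1.55 + 3.04·1.256 = 21.9227.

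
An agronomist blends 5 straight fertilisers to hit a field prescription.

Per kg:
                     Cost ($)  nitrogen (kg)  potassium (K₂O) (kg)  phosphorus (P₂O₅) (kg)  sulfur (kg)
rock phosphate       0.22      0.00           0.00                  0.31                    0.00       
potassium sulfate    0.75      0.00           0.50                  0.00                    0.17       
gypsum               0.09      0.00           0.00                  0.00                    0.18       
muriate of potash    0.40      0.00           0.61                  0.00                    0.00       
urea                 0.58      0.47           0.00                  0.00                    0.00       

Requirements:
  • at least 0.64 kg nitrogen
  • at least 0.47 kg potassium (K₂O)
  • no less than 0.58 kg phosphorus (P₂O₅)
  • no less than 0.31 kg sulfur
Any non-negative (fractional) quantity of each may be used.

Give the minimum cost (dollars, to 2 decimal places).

$1.66

This is a linear program. Let x1 = kg of rock phosphate, x2 = kg of potassium sulfate, x3 = kg of gypsum, x4 = kg of muriate of potash, x5 = kg of urea.
min 0.22x1 + 0.75x2 + 0.09x3 + 0.4x4 + 0.58x5 with:
  0.47x5 ≥ 0.64   (nitrogen)
  0.5x2 + 0.61x4 ≥ 0.47   (potassium (K₂O))
  0.31x1 ≥ 0.58   (phosphorus (P₂O₅))
  0.17x2 + 0.18x3 ≥ 0.31   (sulfur)
  x1, x2, x3, x4, x5 ≥ 0.
The minimum-cost mix takes nothing from potassium sulfate — only rock phosphate, gypsum, muriate of potash, urea. Binding constraints: nitrogen, potassium (K₂O), phosphorus (P₂O₅), sulfur.
Optimal quantities: rock phosphate = 1.871 kg, gypsum = 1.722 kg, muriate of potash = 0.7705 kg, urea = 1.362 kg.
Objective = 0.22·1.871 + 0.09·1.722 + 0.4·0.7705 + 0.58·1.362 = 1.6648.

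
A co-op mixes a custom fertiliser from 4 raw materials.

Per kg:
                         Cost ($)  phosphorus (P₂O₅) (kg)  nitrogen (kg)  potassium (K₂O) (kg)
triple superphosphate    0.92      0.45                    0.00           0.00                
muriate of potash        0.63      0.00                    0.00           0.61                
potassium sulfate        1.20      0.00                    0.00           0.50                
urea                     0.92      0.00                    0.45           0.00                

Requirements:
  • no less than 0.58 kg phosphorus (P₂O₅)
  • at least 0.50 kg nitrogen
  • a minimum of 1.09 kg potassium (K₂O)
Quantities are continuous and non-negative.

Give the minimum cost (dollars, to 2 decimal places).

This is a linear program. Let x1 = kg of triple superphosphate, x2 = kg of muriate of potash, x3 = kg of potassium sulfate, x4 = kg of urea.
min 0.92x1 + 0.63x2 + 1.2x3 + 0.92x4 s.t.:
  0.45x1 ≥ 0.58   (phosphorus (P₂O₅))
  0.45x4 ≥ 0.5   (nitrogen)
  0.61x2 + 0.5x3 ≥ 1.09   (potassium (K₂O))
  x1, x2, x3, x4 ≥ 0.
The cheapest feasible vertex uses only triple superphosphate, muriate of potash, urea; potassium sulfate is not used. Binding constraints: phosphorus (P₂O₅), nitrogen, potassium (K₂O).
That vertex is x1 = 1.289, x2 = 1.787, x4 = 1.111.
Objective = 0.92·1.289 + 0.63·1.787 + 0.92·1.111 = 3.3338.

$3.33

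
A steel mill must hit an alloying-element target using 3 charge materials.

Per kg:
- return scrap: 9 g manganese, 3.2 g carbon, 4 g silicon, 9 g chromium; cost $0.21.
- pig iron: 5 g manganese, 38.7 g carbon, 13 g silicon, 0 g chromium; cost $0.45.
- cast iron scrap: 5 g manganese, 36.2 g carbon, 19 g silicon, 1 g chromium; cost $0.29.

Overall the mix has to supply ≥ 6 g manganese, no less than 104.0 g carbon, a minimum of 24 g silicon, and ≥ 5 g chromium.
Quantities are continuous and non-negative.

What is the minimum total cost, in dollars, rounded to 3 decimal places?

Let x1 = kg of return scrap, x2 = kg of pig iron, x3 = kg of cast iron scrap.
Minimize 0.21x1 + 0.45x2 + 0.29x3 subject to:
  9x1 + 5x2 + 5x3 ≥ 6   (manganese)
  3.2x1 + 38.7x2 + 36.2x3 ≥ 104   (carbon)
  4x1 + 13x2 + 19x3 ≥ 24   (silicon)
  9x1 + 1x3 ≥ 5   (chromium)
  x1, x2, x3 ≥ 0.
At the optimum only return scrap, cast iron scrap are positive (pig iron = 0). There the carbon and chromium constraints are tight.
So return scrap = 0.2387 kg, cast iron scrap = 2.852 kg.
Total cost: 0.21·0.2387 + 0.29·2.852 = 0.87721.

$0.877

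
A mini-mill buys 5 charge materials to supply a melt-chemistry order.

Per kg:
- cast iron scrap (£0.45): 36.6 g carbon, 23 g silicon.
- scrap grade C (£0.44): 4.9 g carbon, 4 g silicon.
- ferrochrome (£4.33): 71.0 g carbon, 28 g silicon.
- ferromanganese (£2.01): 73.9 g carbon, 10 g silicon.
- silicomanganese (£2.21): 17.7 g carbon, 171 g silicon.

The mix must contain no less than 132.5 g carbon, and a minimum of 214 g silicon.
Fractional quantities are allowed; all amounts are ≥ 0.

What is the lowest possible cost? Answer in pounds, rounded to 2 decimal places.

Let x1 = kg of cast iron scrap, x2 = kg of scrap grade C, x3 = kg of ferrochrome, x4 = kg of ferromanganese, x5 = kg of silicomanganese.
Minimise 0.45x1 + 0.44x2 + 4.33x3 + 2.01x4 + 2.21x5 subject to:
  36.6x1 + 4.9x2 + 71x3 + 73.9x4 + 17.7x5 ≥ 132.5   (carbon)
  23x1 + 4x2 + 28x3 + 10x4 + 171x5 ≥ 214   (silicon)
  x1, x2, x3, x4, x5 ≥ 0.
At the optimum only cast iron scrap, silicomanganese are positive (scrap grade C, ferrochrome, ferromanganese = 0). There the carbon and silicon constraints are tight.
Optimal quantities: cast iron scrap = 3.225 kg, silicomanganese = 0.8177 kg.
Objective = 0.45·3.225 + 2.21·0.8177 = 3.2584.

£3.26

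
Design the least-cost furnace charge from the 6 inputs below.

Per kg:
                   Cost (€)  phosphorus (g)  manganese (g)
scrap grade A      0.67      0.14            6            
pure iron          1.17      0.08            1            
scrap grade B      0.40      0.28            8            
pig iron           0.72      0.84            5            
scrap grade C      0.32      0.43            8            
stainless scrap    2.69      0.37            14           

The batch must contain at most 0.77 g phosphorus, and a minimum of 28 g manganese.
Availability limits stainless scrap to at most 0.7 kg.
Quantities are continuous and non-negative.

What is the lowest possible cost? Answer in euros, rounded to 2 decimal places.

€2.51

Treat it as an LP. Let x1 = kg of scrap grade A, x2 = kg of pure iron, x3 = kg of scrap grade B, x4 = kg of pig iron, x5 = kg of scrap grade C, x6 = kg of stainless scrap.
Minimize 0.67x1 + 1.17x2 + 0.4x3 + 0.72x4 + 0.32x5 + 2.69x6 subject to:
  0.14x1 + 0.08x2 + 0.28x3 + 0.84x4 + 0.43x5 + 0.37x6 ≤ 0.77   (phosphorus)
  6x1 + 1x2 + 8x3 + 5x4 + 8x5 + 14x6 ≥ 28   (manganese)
  x6 ≤ 0.7
  x1, x2, x3, x4, x5, x6 ≥ 0.
At the optimum only scrap grade A, scrap grade B are positive (pure iron, pig iron, scrap grade C, stainless scrap = 0). The phosphorus and manganese requirements are met with equality.
That vertex is x1 = 3, x3 = 1.25.
Hence cost = 0.67·3 + 0.4·1.25 = €2.5100.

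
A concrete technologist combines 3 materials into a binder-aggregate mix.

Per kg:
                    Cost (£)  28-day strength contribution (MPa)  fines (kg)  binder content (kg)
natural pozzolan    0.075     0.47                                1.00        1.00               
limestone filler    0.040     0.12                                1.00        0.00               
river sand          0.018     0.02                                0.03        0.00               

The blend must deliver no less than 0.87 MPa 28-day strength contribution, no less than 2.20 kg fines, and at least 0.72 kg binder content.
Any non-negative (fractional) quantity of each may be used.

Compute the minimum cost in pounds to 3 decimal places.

Let x1 = kg of natural pozzolan, x2 = kg of limestone filler, x3 = kg of river sand.
Minimise 0.075x1 + 0.04x2 + 0.018x3 s.t.:
  0.47x1 + 0.12x2 + 0.02x3 ≥ 0.87   (28-day strength contribution)
  1x1 + 1x2 + 0.03x3 ≥ 2.2   (fines)
  1x1 ≥ 0.72   (binder content)
  x1, x2, x3 ≥ 0.
The optimal basis is {natural pozzolan, limestone filler}; river sand drops out. The 28-day strength contribution and fines requirements are met with equality.
That vertex is x1 = 1.731, x2 = 0.4686.
Cost = 0.075·1.731 + 0.04·0.4686 = 0.14857.

£0.149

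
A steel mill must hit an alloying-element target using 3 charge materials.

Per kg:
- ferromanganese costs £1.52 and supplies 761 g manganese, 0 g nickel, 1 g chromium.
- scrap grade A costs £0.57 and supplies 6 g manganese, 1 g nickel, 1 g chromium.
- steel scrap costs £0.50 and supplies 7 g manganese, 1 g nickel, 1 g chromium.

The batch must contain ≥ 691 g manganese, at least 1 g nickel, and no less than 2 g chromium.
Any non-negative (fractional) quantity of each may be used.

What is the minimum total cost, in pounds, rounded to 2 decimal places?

Let x1 = kg of ferromanganese, x2 = kg of scrap grade A, x3 = kg of steel scrap.
Minimize 1.52x1 + 0.57x2 + 0.5x3 subject to:
  761x1 + 6x2 + 7x3 ≥ 691   (manganese)
  1x2 + 1x3 ≥ 1   (nickel)
  1x1 + 1x2 + 1x3 ≥ 2   (chromium)
  x1, x2, x3 ≥ 0.
The optimal basis is {ferromanganese, steel scrap}; scrap grade A drops out. There the manganese and chromium constraints are tight.
Optimal quantities: ferromanganese = 0.8979 kg, steel scrap = 1.102 kg.
Objective = 1.52·0.8979 + 0.5·1.102 = 1.9158.

£1.92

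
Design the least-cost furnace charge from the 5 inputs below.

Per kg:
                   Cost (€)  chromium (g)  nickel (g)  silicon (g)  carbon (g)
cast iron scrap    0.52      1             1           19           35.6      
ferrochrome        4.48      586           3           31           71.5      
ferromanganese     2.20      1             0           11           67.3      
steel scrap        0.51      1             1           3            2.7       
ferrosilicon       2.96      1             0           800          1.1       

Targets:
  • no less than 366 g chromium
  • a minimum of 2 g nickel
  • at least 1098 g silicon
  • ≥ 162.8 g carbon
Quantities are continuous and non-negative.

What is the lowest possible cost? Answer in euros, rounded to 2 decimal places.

Let x1 = kg of cast iron scrap, x2 = kg of ferrochrome, x3 = kg of ferromanganese, x4 = kg of steel scrap, x5 = kg of ferrosilicon.
Minimize 0.52x1 + 4.48x2 + 2.2x3 + 0.51x4 + 2.96x5 subject to:
  1x1 + 586x2 + 1x3 + 1x4 + 1x5 ≥ 366   (chromium)
  1x1 + 3x2 + 1x4 ≥ 2   (nickel)
  19x1 + 31x2 + 11x3 + 3x4 + 800x5 ≥ 1098   (silicon)
  35.6x1 + 71.5x2 + 67.3x3 + 2.7x4 + 1.1x5 ≥ 162.8   (carbon)
  x1, x2, x3, x4, x5 ≥ 0.
At the optimum only cast iron scrap, ferrochrome, ferrosilicon are positive (ferromanganese, steel scrap = 0). The chromium, silicon, carbon requirements are met with equality.
Optimal quantities: cast iron scrap = 3.295 kg, ferrochrome = 0.6168 kg, ferrosilicon = 1.27 kg.
Objective = 0.52·3.295 + 4.48·0.6168 + 2.96·1.27 = 8.2359.

€8.24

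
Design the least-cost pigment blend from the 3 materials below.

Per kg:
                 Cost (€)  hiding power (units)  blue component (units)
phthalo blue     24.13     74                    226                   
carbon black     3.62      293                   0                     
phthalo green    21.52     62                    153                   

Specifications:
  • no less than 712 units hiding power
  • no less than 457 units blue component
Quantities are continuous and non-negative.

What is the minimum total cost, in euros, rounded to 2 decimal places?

This is a linear program. Let x1 = kg of phthalo blue, x2 = kg of carbon black, x3 = kg of phthalo green.
Minimize 24.13x1 + 3.62x2 + 21.52x3 with:
  74x1 + 293x2 + 62x3 ≥ 712   (hiding power)
  226x1 + 153x3 ≥ 457   (blue component)
  x1, x2, x3 ≥ 0.
The minimum-cost mix takes nothing from phthalo green — only phthalo blue, carbon black. Binding constraints: hiding power and blue component.
Optimal quantities: phthalo blue = 2.022 kg, carbon black = 1.919 kg.
Objective = 24.13·2.022 + 3.62·1.919 = 55.7376.

€55.74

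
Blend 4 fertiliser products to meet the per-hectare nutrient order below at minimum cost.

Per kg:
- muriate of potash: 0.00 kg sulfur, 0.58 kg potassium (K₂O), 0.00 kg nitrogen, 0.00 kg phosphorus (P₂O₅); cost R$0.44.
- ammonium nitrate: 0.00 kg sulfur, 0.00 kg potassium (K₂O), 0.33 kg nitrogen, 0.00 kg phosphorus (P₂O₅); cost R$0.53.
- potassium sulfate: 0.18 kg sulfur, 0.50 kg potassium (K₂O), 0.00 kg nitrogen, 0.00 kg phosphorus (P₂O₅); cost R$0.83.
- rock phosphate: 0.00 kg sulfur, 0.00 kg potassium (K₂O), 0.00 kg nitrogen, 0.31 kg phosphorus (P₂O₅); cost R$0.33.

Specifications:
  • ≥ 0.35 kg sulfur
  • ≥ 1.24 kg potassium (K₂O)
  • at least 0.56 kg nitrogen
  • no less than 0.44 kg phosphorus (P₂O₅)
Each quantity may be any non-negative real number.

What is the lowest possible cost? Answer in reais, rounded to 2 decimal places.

R$3.18

Set it up as a linear program. Let x1 = kg of muriate of potash, x2 = kg of ammonium nitrate, x3 = kg of potassium sulfate, x4 = kg of rock phosphate.
min 0.44x1 + 0.53x2 + 0.83x3 + 0.33x4 subject to:
  0.18x3 ≥ 0.35   (sulfur)
  0.58x1 + 0.5x3 ≥ 1.24   (potassium (K₂O))
  0.33x2 ≥ 0.56   (nitrogen)
  0.31x4 ≥ 0.44   (phosphorus (P₂O₅))
  x1, x2, x3, x4 ≥ 0.
The optimal mix uses every input. Binding constraints: sulfur, potassium (K₂O), nitrogen, phosphorus (P₂O₅).
Solving gives x1 = 0.4617, x2 = 1.697, x3 = 1.944, x4 = 1.419.
Hence cost = 0.44·0.4617 + 0.53·1.697 + 0.83·1.944 + 0.33·1.419 = R$3.1843.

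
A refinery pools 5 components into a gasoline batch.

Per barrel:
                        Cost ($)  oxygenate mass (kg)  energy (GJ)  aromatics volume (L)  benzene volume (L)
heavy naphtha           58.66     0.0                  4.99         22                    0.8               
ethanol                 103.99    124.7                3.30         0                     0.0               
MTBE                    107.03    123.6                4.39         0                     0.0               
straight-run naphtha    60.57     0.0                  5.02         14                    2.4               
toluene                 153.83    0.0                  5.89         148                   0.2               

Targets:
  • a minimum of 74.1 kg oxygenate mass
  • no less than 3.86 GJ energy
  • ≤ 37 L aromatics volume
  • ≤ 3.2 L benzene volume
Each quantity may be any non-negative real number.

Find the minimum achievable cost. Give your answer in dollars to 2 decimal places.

Let x1 = barrels of heavy naphtha, x2 = barrels of ethanol, x3 = barrels of MTBE, x4 = barrels of straight-run naphtha, x5 = barrels of toluene.
Minimize 58.66x1 + 103.99x2 + 107.03x3 + 60.57x4 + 153.83x5 with:
  124.7x2 + 123.6x3 ≥ 74.1   (oxygenate mass)
  4.99x1 + 3.3x2 + 4.39x3 + 5.02x4 + 5.89x5 ≥ 3.86   (energy)
  22x1 + 14x4 + 148x5 ≤ 37   (aromatics volume)
  0.8x1 + 2.4x4 + 0.2x5 ≤ 3.2   (benzene volume)
  x1, x2, x3, x4, x5 ≥ 0.
The cheapest feasible vertex uses only heavy naphtha, MTBE; ethanol, straight-run naphtha, toluene are not used. There the oxygenate mass and energy constraints are tight.
Optimal quantities: heavy naphtha = 0.2461 barrels, MTBE = 0.5995 barrels.
Objective = 58.66·0.2461 + 107.03·0.5995 = 78.6007.

$78.60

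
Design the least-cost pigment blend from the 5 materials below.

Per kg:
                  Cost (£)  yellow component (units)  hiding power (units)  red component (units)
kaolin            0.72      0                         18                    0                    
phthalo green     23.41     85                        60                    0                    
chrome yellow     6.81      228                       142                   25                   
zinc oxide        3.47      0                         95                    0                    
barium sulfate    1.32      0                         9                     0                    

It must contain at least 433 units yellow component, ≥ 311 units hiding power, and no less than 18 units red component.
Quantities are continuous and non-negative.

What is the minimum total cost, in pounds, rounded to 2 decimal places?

£14.44

Treat it as an LP. Let x1 = kg of kaolin, x2 = kg of phthalo green, x3 = kg of chrome yellow, x4 = kg of zinc oxide, x5 = kg of barium sulfate.
min 0.72x1 + 23.41x2 + 6.81x3 + 3.47x4 + 1.32x5 subject to:
  85x2 + 228x3 ≥ 433   (yellow component)
  18x1 + 60x2 + 142x3 + 95x4 + 9x5 ≥ 311   (hiding power)
  25x3 ≥ 18   (red component)
  x1, x2, x3, x4, x5 ≥ 0.
At the optimum only chrome yellow, zinc oxide are positive (kaolin, phthalo green, barium sulfate = 0). The yellow component and hiding power requirements are met with equality.
Optimal quantities: chrome yellow = 1.899 kg, zinc oxide = 0.435 kg.
Cost = 6.81·1.899 + 3.47·0.435 = 14.4416.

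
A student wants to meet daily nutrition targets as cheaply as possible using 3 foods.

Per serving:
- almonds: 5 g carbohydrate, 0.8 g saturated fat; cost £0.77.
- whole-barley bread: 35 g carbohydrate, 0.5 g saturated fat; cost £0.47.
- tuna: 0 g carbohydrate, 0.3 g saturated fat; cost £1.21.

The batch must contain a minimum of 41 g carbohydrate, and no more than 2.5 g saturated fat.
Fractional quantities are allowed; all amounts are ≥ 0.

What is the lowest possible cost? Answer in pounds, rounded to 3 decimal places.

Let x1 = servings of almonds, x2 = servings of whole-barley bread, x3 = servings of tuna.
Minimise 0.77x1 + 0.47x2 + 1.21x3 s.t.:
  5x1 + 35x2 ≥ 41   (carbohydrate)
  0.8x1 + 0.5x2 + 0.3x3 ≤ 2.5   (saturated fat)
  x1, x2, x3 ≥ 0.
The optimal basis is {whole-barley bread}; almonds, tuna drop out. Binding constraint: carbohydrate.
Optimal quantities: whole-barley bread = 1.1714 servings.
Cost = 0.47·1.1714 = 0.55056.

£0.551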